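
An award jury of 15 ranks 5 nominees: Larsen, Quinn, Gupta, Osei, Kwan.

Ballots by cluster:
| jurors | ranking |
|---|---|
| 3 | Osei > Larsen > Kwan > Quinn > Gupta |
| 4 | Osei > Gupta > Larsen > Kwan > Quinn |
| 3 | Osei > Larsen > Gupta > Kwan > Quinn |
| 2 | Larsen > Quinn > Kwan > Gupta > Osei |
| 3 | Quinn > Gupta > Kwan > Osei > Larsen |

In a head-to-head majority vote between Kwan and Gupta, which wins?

Ballots ranking Kwan above Gupta: 3 + 2 = 5.
Ballots ranking Gupta above Kwan: 15 − 5 = 10.
Gupta wins the head-to-head 10–5.

Gupta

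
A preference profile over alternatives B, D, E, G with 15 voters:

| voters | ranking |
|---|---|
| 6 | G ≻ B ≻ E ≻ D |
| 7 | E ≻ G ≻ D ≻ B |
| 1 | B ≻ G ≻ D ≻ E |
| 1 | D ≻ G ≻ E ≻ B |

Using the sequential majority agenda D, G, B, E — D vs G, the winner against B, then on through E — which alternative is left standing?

Round 1: D vs G — 1–14, G advances.
Round 2: G vs B — 14–1, G advances.
Round 3: G vs E — 8–7, G advances.
G survives the agenda.

G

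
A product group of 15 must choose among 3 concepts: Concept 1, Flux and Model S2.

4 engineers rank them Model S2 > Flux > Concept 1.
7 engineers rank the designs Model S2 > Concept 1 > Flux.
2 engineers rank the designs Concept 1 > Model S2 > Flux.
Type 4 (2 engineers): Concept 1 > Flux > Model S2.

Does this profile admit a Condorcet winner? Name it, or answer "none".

Check each pair by majority over 15 ballots:
Concept 1 vs Flux: 11 to 4, Concept 1.
Concept 1 vs Model S2: 2+2 = 4 for Concept 1, 11 for Model S2 — Model S2 by 11–4.
Flux vs Model S2: 2 to 13, Model S2.
Model S2 defeats every rival head-to-head and is the Condorcet winner.

Model S2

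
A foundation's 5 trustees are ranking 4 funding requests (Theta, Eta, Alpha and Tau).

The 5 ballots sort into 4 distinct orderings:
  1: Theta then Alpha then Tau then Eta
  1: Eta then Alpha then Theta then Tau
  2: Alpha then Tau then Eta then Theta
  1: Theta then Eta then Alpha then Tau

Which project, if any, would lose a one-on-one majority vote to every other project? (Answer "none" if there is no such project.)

none

Pairwise majorities:
Theta vs Eta: 2 to 3, Eta.
Theta vs Alpha: 2 to 3, Alpha.
Theta–Tau: Theta 3–2.
Eta vs Alpha: 2 to 3, Alpha.
Eta vs Tau: 2 to 3, Tau.
Alpha vs Tau: Alpha is ranked higher on 1+1+2+1 = 5 ballots, Tau on 0. Alpha wins 5–0.
No project is winless: Theta beats Tau; Eta beats Theta; Alpha beats Theta; Tau beats Eta. There is no Condorcet loser.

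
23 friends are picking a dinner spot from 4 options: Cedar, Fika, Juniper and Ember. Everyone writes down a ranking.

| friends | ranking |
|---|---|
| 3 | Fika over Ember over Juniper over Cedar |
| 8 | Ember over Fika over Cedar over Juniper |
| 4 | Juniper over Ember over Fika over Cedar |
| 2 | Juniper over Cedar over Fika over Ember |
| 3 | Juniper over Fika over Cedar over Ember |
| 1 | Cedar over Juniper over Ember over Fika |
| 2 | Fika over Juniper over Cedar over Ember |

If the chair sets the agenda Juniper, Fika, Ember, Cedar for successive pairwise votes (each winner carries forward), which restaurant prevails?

Ember

Round 1: Juniper vs Fika — 10–13, Fika advances.
Round 2: Fika vs Ember — 10–13, Ember advances.
Round 3: Ember vs Cedar — 15–8, Ember advances.
Ember survives the agenda.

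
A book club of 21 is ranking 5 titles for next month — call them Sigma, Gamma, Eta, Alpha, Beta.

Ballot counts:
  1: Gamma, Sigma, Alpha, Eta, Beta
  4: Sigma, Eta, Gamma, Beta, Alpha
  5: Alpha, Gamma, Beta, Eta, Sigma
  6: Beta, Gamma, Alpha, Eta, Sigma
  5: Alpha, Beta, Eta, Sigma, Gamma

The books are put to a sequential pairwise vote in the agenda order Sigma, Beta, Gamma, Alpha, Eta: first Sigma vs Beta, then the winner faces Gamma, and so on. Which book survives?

Alpha

Round 1: Sigma vs Beta — 5–16, Beta advances.
Round 2: Beta vs Gamma — 11–10, Beta advances.
Round 3: Beta vs Alpha — 10–11, Alpha advances.
Round 4: Alpha vs Eta — 17–4, Alpha advances.
The agenda winner is Alpha.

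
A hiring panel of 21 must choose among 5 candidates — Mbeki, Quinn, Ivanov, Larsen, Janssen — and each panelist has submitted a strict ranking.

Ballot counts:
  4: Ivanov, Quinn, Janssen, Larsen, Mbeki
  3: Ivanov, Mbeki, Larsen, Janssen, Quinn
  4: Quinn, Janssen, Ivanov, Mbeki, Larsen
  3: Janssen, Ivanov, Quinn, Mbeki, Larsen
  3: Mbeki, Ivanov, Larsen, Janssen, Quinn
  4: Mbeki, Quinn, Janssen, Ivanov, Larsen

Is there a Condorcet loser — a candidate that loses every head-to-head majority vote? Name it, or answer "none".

Head-to-head results (21 committee members):
Mbeki vs Quinn: Quinn wins 11–10.
Mbeki vs Ivanov: Ivanov wins 14–7.
Mbeki vs Larsen: Mbeki wins 17–4.
Mbeki vs Janssen: Mbeki preferred on 3+3+4 = 10 ballots; Janssen wins 11–10.
Quinn vs Ivanov: Ivanov, 13–8.
Quinn vs Larsen: Quinn, 15–6.
Quinn vs Janssen: Quinn preferred on 4+4+4 = 12 ballots; Quinn wins 12–9.
Ivanov vs Larsen: 21 to 0, Ivanov.
Ivanov–Janssen: Janssen 11–10.
Larsen vs Janssen: Janssen wins 15–6.
Larsen is beaten in every head-to-head and is the Condorcet loser.

Larsen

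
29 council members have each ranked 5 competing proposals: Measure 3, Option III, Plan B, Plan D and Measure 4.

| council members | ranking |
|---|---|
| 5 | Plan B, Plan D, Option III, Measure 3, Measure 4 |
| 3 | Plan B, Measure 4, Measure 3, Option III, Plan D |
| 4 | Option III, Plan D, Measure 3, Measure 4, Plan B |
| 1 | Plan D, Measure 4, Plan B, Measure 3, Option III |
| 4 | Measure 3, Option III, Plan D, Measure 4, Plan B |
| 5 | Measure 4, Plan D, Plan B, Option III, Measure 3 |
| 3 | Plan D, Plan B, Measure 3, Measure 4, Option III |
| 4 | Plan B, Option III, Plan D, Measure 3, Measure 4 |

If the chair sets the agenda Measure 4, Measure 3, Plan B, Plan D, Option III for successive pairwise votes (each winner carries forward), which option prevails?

Option III

Round 1: Measure 4 vs Measure 3 — 9–20, Measure 3 advances.
Round 2: Measure 3 vs Plan B — 8–21, Plan B advances.
Round 3: Plan B vs Plan D — 12–17, Plan D advances.
Round 4: Plan D vs Option III — 14–15, Option III advances.
Option III survives the agenda.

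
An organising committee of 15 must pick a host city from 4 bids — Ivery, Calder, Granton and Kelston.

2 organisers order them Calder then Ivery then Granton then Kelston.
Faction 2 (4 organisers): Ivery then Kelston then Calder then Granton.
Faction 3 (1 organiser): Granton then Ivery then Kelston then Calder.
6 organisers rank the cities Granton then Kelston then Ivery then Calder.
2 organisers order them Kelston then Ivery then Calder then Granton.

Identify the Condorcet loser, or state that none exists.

none

Head-to-head results (15 organisers):
Ivery vs Calder: Ivery, 13–2.
Ivery vs Granton: Ivery preferred on 2+4+2 = 8 ballots; Ivery wins 8–7.
Ivery–Kelston: Kelston 8–7.
Calder vs Granton: Calder, 8–7.
Calder vs Kelston: 2 to 13, Kelston.
Granton–Kelston: Granton 9–6.
Each city has at least one pairwise win (Ivery beats Calder; Calder beats Granton; Granton beats Kelston; Kelston beats Ivery) — no Condorcet loser.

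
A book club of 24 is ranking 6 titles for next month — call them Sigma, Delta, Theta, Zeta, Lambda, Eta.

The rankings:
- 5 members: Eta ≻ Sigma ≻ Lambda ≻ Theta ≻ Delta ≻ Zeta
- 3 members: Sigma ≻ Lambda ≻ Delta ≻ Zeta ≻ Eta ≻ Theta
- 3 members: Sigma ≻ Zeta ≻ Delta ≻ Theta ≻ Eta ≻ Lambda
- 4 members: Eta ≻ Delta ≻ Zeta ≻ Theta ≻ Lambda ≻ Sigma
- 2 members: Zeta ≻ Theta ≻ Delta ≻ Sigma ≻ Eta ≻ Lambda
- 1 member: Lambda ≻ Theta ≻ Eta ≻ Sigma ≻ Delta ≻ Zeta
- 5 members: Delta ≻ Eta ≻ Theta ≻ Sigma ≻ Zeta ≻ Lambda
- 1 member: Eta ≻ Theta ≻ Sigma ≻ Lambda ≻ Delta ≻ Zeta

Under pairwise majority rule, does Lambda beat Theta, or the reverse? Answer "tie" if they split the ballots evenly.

Theta

Ballots ranking Lambda above Theta: 5 + 3 + 1 = 9.
Ballots ranking Theta above Lambda: 24 − 9 = 15.
Theta wins the head-to-head 15–9.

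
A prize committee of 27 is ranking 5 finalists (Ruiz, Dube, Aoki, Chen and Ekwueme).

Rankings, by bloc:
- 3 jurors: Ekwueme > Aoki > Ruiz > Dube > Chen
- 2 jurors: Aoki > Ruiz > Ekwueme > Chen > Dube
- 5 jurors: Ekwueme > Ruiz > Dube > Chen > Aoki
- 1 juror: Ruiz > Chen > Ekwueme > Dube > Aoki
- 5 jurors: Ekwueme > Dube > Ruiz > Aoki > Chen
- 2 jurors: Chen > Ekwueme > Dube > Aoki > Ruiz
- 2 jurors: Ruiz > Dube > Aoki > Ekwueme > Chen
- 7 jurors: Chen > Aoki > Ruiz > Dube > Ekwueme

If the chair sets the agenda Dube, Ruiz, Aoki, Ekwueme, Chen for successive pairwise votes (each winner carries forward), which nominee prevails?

Round 1: Dube vs Ruiz — 7–20, Ruiz advances.
Round 2: Ruiz vs Aoki — 13–14, Aoki advances.
Round 3: Aoki vs Ekwueme — 11–16, Ekwueme advances.
Round 4: Ekwueme vs Chen — 17–10, Ekwueme advances.
Ekwueme survives the agenda.

Ekwueme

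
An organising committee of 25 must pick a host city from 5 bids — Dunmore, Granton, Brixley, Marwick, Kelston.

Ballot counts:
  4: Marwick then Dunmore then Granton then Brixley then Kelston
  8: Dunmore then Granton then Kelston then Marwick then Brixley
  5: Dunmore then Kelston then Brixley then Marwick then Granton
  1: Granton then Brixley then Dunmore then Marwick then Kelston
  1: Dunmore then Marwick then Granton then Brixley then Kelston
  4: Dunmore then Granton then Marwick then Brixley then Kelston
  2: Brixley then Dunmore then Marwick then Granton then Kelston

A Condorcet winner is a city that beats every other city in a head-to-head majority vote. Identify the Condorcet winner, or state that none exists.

Head-to-head results (25 organisers):
Dunmore vs Granton: Dunmore preferred on 4+8+5+1+4+2 = 24 ballots; Dunmore wins 24–1.
Dunmore vs Brixley: Dunmore is ranked higher on 4+8+5+1+4 = 22 ballots, Brixley on 3. Dunmore wins 22–3.
Dunmore vs Marwick: 8+5+1+1+4+2 = 21 for Dunmore, 4 for Marwick — Dunmore by 21–4.
Dunmore vs Kelston: 25 for Dunmore, 0 for Kelston — Dunmore by 25–0.
Granton vs Brixley: Granton is ranked higher on 4+8+1+1+4 = 18 ballots, Brixley on 7. Granton wins 18–7.
Granton vs Marwick: 13 to 12, Granton.
Granton vs Kelston: 20 to 5, Granton.
Brixley vs Marwick: 5+1+2 = 8 for Brixley, 17 for Marwick — Marwick by 17–8.
Brixley vs Kelston: 4+1+1+4+2 = 12 for Brixley, 13 for Kelston — Kelston by 13–12.
Marwick vs Kelston: Marwick preferred on 4+1+1+4+2 = 12 ballots; Kelston wins 13–12.
Dunmore defeats every rival head-to-head and is the Condorcet winner.

Dunmore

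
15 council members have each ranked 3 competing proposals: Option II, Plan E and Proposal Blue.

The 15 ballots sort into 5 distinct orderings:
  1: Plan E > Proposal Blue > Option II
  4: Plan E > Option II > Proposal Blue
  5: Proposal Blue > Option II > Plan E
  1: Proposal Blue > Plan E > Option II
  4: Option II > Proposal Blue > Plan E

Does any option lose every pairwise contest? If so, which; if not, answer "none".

Plan E

Head-to-head results (15 council members):
Option II vs Plan E: 9 to 6, Option II.
Option II vs Proposal Blue: Option II is ranked higher on 4+4 = 8 ballots, Proposal Blue on 7. Option II wins 8–7.
Plan E vs Proposal Blue: 1+4 = 5 for Plan E, 10 for Proposal Blue — Proposal Blue by 10–5.
Plan E loses to every other option — it is the Condorcet loser.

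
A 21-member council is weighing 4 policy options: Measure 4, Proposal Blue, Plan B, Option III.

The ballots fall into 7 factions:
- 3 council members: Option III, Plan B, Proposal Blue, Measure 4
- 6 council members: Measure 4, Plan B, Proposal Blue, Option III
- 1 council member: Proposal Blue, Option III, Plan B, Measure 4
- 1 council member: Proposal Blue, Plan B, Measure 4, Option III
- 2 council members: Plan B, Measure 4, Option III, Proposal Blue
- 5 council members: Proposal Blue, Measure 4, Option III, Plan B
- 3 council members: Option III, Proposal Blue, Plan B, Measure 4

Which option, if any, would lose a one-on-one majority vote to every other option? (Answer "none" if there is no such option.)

Head-to-head results (21 council members):
Measure 4–Proposal Blue: Proposal Blue 13–8.
Measure 4 vs Plan B: 6+5 = 11 for Measure 4, 10 for Plan B — Measure 4 by 11–10.
Measure 4 vs Option III: Measure 4 wins 14–7.
Proposal Blue vs Plan B: Plan B, 11–10.
Proposal Blue vs Option III: Proposal Blue, 13–8.
Plan B vs Option III: Plan B is ranked higher on 6+1+2 = 9 ballots, Option III on 12. Option III wins 12–9.
Each option has at least one pairwise win (Measure 4 beats Plan B; Proposal Blue beats Measure 4; Plan B beats Proposal Blue; Option III beats Plan B) — no Condorcet loser.

none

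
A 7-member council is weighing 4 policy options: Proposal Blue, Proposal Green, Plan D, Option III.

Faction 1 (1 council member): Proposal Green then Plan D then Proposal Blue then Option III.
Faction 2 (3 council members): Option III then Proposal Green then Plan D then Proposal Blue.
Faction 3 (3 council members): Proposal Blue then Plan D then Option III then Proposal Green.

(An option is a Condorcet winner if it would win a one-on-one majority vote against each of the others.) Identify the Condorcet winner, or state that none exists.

Pairwise majorities:
Proposal Blue vs Proposal Green: Proposal Blue is ranked higher on 3 ballots, Proposal Green on 4. Proposal Green wins 4–3.
Proposal Blue vs Plan D: Proposal Blue is ranked higher on 3 ballots, Plan D on 4. Plan D wins 4–3.
Proposal Blue vs Option III: Proposal Blue preferred on 1+3 = 4 ballots; Proposal Blue wins 4–3.
Proposal Green vs Plan D: 1+3 = 4 for Proposal Green, 3 for Plan D — Proposal Green by 4–3.
Proposal Green vs Option III: Proposal Green is ranked higher on 1 ballot, Option III on 6. Option III wins 6–1.
Plan D vs Option III: 1+3 = 4 for Plan D, 3 for Option III — Plan D by 4–3.
Every option loses at least once (Proposal Blue loses to Proposal Green; Proposal Green loses to Option III; Plan D loses to Proposal Green; Option III loses to Proposal Blue). The majority relation contains the cycle Proposal Blue → Option III → Proposal Green → Proposal Blue, so there is no Condorcet winner.

none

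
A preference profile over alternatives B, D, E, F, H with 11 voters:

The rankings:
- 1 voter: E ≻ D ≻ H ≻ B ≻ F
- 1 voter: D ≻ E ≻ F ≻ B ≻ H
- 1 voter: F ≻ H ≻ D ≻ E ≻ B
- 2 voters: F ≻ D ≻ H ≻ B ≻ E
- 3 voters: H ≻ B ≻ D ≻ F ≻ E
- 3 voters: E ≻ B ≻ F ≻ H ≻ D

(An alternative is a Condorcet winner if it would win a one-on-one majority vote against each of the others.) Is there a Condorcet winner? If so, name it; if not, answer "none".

none

Check each pair by majority over 11 ballots:
B vs D: 6 to 5, B.
B vs E: B preferred on 2+3 = 5 ballots; E wins 6–5.
B vs F: 7 to 4, B.
B vs H: 4 to 7, H.
D vs E: D is ranked higher on 1+1+2+3 = 7 ballots, E on 4. D wins 7–4.
D vs F: 1+1+3 = 5 for D, 6 for F — F by 6–5.
D vs H: D is ranked higher on 1+1+2 = 4 ballots, H on 7. H wins 7–4.
E vs F: E is ranked higher on 1+1+3 = 5 ballots, F on 6. F wins 6–5.
E vs H: E is ranked higher on 1+1+3 = 5 ballots, H on 6. H wins 6–5.
F vs H: 1+1+2+3 = 7 for F, 4 for H — F by 7–4.
Each alternative drops at least one matchup (B loses to E; D loses to B; E loses to D; F loses to B; H loses to F); the cycle B > D > E > B rules out a Condorcet winner.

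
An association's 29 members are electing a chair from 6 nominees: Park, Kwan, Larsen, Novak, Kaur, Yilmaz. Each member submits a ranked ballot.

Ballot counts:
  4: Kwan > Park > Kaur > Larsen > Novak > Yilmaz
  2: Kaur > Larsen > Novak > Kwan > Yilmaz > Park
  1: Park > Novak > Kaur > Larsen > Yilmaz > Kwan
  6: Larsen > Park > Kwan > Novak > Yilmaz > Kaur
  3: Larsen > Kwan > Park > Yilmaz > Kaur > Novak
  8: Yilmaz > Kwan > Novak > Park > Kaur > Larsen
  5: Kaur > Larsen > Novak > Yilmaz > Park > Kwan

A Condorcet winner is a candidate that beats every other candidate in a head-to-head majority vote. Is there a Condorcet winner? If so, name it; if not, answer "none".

none

Check each pair by majority over 29 ballots:
Park vs Kwan: Kwan wins 17–12.
Park vs Larsen: Larsen, 16–13.
Park vs Novak: Novak wins 15–14.
Park–Kaur: Park 22–7.
Park vs Yilmaz: Yilmaz, 15–14.
Kwan vs Larsen: Larsen, 17–12.
Kwan vs Novak: Kwan wins 21–8.
Kwan vs Kaur: Kwan, 21–8.
Kwan vs Yilmaz: Kwan, 15–14.
Larsen vs Novak: Larsen wins 20–9.
Larsen–Kaur: Kaur 20–9.
Larsen–Yilmaz: Larsen 21–8.
Novak vs Kaur: Novak, 15–14.
Novak vs Yilmaz: Novak wins 18–11.
Kaur vs Yilmaz: Yilmaz, 17–12.
Every candidate loses at least once (Park loses to Kwan; Kwan loses to Larsen; Larsen loses to Kaur; Novak loses to Kwan; Kaur loses to Park; Yilmaz loses to Kwan). The majority relation contains the cycle Park → Kaur → Larsen → Park, so there is no Condorcet winner.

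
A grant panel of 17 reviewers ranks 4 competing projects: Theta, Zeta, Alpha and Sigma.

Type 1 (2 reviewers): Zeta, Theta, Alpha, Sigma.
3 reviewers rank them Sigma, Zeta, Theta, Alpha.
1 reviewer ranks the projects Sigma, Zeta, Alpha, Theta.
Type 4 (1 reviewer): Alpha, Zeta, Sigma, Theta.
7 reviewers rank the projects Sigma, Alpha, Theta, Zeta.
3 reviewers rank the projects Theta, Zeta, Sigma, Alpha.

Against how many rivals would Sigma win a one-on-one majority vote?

Sigma against each rival (17 reviewers):
Sigma vs Theta: Sigma wins 12–5.
Sigma vs Zeta: Sigma wins 11–6.
Sigma–Alpha: Sigma 14–3.
Sigma beats Theta, Zeta, Alpha — 3 pairwise wins.

3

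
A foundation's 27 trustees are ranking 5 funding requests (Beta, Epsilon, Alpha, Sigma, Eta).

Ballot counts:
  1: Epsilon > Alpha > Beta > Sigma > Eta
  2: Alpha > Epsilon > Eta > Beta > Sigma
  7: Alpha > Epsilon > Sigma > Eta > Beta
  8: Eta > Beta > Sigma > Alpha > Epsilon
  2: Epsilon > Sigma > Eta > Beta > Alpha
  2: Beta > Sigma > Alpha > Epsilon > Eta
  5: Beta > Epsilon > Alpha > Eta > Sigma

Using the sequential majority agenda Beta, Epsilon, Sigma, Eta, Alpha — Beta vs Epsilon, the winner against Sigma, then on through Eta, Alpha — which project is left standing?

Round 1: Beta vs Epsilon — 15–12, Beta advances.
Round 2: Beta vs Sigma — 18–9, Beta advances.
Round 3: Beta vs Eta — 8–19, Eta advances.
Round 4: Eta vs Alpha — 10–17, Alpha advances.
Alpha survives the agenda.

Alpha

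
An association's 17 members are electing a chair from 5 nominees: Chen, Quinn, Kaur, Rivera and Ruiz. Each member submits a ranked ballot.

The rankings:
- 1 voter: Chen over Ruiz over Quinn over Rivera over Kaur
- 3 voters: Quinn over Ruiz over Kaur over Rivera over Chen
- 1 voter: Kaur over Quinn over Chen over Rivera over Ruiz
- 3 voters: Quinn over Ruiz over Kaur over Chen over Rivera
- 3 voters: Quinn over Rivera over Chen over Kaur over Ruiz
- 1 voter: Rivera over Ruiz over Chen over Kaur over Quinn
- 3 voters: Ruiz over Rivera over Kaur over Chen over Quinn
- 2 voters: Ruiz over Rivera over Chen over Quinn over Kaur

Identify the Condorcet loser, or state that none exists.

Chen

Pairwise majorities:
Chen–Quinn: Quinn 10–7.
Chen vs Kaur: Chen preferred on 1+3+1+2 = 7 ballots; Kaur wins 10–7.
Chen–Rivera: Rivera 12–5.
Chen vs Ruiz: Ruiz wins 12–5.
Quinn vs Kaur: Quinn preferred on 1+3+3+3+2 = 12 ballots; Quinn wins 12–5.
Quinn vs Rivera: Quinn, 11–6.
Quinn vs Ruiz: Quinn preferred on 3+1+3+3 = 10 ballots; Quinn wins 10–7.
Kaur vs Rivera: Kaur preferred on 3+1+3 = 7 ballots; Rivera wins 10–7.
Kaur–Ruiz: Ruiz 13–4.
Rivera vs Ruiz: Ruiz, 12–5.
Only Chen has no wins; Chen is the Condorcet loser.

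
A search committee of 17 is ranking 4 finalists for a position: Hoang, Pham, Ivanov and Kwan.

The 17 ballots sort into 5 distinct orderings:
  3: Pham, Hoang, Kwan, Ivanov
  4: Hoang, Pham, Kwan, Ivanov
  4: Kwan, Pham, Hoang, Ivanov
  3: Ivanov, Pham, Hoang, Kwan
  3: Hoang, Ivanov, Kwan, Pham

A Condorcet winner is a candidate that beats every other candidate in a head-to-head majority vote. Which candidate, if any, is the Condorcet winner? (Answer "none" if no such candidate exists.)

Pham

Check each pair by majority over 17 ballots:
Hoang vs Pham: Pham, 10–7.
Hoang vs Ivanov: Hoang, 14–3.
Hoang vs Kwan: Hoang, 13–4.
Pham–Ivanov: Pham 11–6.
Pham vs Kwan: Pham wins 10–7.
Ivanov vs Kwan: Kwan wins 11–6.
Pham wins every pairwise contest, so Pham is the Condorcet winner.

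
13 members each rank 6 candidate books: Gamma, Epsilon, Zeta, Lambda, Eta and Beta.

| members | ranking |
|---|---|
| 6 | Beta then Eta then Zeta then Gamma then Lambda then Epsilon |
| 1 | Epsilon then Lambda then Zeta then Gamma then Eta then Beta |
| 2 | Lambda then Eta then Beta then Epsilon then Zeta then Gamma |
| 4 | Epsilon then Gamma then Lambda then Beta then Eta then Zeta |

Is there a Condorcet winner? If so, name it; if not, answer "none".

Head-to-head results (13 members):
Gamma vs Epsilon: 6 to 7, Epsilon.
Gamma–Zeta: Zeta 9–4.
Gamma vs Lambda: 10 to 3, Gamma.
Gamma vs Eta: Gamma is ranked higher on 1+4 = 5 ballots, Eta on 8. Eta wins 8–5.
Gamma vs Beta: 5 to 8, Beta.
Epsilon vs Zeta: Epsilon wins 7–6.
Epsilon–Lambda: Lambda 8–5.
Epsilon vs Eta: Eta, 8–5.
Epsilon–Beta: Beta 8–5.
Zeta vs Lambda: Lambda wins 7–6.
Zeta vs Eta: Zeta is ranked higher on 1 ballot, Eta on 12. Eta wins 12–1.
Zeta–Beta: Beta 12–1.
Lambda vs Eta: Lambda is ranked higher on 1+2+4 = 7 ballots, Eta on 6. Lambda wins 7–6.
Lambda vs Beta: Lambda, 7–6.
Eta vs Beta: Eta is ranked higher on 1+2 = 3 ballots, Beta on 10. Beta wins 10–3.
No book is unbeaten: Gamma loses to Epsilon; Epsilon loses to Lambda; Zeta loses to Epsilon; Lambda loses to Gamma; Eta loses to Lambda; Beta loses to Lambda. In particular Gamma > Lambda > Epsilon > Gamma is a majority cycle — no Condorcet winner exists.

none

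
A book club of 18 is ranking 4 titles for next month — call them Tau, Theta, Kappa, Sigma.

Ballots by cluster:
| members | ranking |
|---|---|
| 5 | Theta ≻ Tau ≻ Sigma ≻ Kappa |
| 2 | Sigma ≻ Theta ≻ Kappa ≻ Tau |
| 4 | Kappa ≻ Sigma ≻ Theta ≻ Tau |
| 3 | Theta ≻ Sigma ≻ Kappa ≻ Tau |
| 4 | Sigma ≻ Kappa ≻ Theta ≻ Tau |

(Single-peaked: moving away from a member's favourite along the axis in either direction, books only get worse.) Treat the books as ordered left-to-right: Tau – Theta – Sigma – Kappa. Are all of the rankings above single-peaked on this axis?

Axis positions: Tau=1, Theta=2, Sigma=3, Kappa=4.
Cluster 1 (peak Theta at position 2): ranking walks positions 2-1-3-4, expanding outward from the peak — single-peaked.
Cluster 2 (peak Sigma at position 3): ranking walks positions 3-2-4-1, expanding outward from the peak — single-peaked.
Cluster 3 (peak Kappa at position 4): ranking walks positions 4-3-2-1, expanding outward from the peak — single-peaked.
Cluster 4 (peak Theta at position 2): ranking walks positions 2-3-4-1, expanding outward from the peak — single-peaked.
Cluster 5 (peak Sigma at position 3): ranking walks positions 3-4-2-1, expanding outward from the peak — single-peaked.
Every ranking is single-peaked on this axis.

yes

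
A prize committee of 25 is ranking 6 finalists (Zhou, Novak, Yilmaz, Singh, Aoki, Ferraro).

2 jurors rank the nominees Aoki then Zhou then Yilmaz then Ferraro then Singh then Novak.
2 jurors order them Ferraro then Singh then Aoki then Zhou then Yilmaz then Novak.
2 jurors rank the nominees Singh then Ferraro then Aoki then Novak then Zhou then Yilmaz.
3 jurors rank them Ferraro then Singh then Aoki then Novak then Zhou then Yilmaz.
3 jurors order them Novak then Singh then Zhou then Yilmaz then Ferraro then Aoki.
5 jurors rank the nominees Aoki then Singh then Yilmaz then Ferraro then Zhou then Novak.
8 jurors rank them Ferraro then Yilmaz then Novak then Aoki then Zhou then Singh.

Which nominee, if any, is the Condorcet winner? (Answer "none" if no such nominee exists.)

Ferraro

Check each pair by majority over 25 ballots:
Zhou vs Novak: Zhou preferred on 2+2+5 = 9 ballots; Novak wins 16–9.
Zhou vs Yilmaz: Zhou is ranked higher on 2+2+2+3+3 = 12 ballots, Yilmaz on 13. Yilmaz wins 13–12.
Zhou vs Singh: Zhou preferred on 2+8 = 10 ballots; Singh wins 15–10.
Zhou vs Aoki: 3 to 22, Aoki.
Zhou vs Ferraro: Zhou preferred on 2+3 = 5 ballots; Ferraro wins 20–5.
Novak vs Yilmaz: 2+3+3 = 8 for Novak, 17 for Yilmaz — Yilmaz by 17–8.
Novak vs Singh: Novak preferred on 3+8 = 11 ballots; Singh wins 14–11.
Novak vs Aoki: Novak is ranked higher on 3+8 = 11 ballots, Aoki on 14. Aoki wins 14–11.
Novak vs Ferraro: 3 to 22, Ferraro.
Yilmaz vs Singh: Yilmaz is ranked higher on 2+8 = 10 ballots, Singh on 15. Singh wins 15–10.
Yilmaz vs Aoki: 11 to 14, Aoki.
Yilmaz vs Ferraro: Yilmaz is ranked higher on 2+3+5 = 10 ballots, Ferraro on 15. Ferraro wins 15–10.
Singh vs Aoki: 10 to 15, Aoki.
Singh vs Ferraro: Singh preferred on 2+3+5 = 10 ballots; Ferraro wins 15–10.
Aoki vs Ferraro: Aoki preferred on 2+5 = 7 ballots; Ferraro wins 18–7.
Ferraro defeats every rival head-to-head and is the Condorcet winner.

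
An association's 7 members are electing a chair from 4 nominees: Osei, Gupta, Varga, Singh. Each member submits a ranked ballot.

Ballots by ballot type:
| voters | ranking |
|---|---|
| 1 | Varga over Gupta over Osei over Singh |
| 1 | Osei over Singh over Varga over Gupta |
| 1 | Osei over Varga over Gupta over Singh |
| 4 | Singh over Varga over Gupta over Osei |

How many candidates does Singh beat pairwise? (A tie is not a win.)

3

Singh against each rival (7 voters):
Singh–Osei: Singh 4–3.
Singh vs Gupta: Singh wins 5–2.
Singh–Varga: Singh 5–2.
Singh beats Osei, Gupta, Varga — 3 pairwise wins.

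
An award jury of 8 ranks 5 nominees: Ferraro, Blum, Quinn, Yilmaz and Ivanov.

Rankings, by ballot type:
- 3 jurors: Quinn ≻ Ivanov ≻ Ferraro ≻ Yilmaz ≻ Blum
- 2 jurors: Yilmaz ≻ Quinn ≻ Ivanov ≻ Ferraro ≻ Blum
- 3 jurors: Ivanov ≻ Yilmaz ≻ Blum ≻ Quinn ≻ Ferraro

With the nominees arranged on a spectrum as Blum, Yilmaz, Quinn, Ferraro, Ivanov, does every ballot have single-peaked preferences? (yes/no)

Axis positions: Blum=1, Yilmaz=2, Quinn=3, Ferraro=4, Ivanov=5.
Ballot type 1: ranking walks positions 3-5-4-2-1; Ivanov is ranked above Ferraro even though Ferraro lies between Ivanov and the peak Quinn on the axis — preferences dip and rise again. Not single-peaked.
Ballot type 2: ranking walks positions 2-3-5-4-1; Ivanov is ranked above Ferraro even though Ferraro lies between Ivanov and the peak Yilmaz on the axis — preferences dip and rise again. Not single-peaked.
Ballot type 3: ranking walks positions 5-2-1-3-4; Yilmaz is ranked above Ferraro even though Ferraro lies between Yilmaz and the peak Ivanov on the axis — preferences dip and rise again. Not single-peaked.
Ballot type 1 violates single-peakedness, so the profile is not single-peaked on this axis.

no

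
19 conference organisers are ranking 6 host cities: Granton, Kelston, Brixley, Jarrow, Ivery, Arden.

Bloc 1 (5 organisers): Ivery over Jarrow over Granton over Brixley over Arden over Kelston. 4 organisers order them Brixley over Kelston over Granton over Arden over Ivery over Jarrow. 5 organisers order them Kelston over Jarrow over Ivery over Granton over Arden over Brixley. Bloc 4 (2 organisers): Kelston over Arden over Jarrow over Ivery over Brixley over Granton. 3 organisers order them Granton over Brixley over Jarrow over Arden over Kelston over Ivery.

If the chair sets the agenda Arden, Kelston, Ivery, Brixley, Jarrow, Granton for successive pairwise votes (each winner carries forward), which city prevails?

Round 1: Arden vs Kelston — 8–11, Kelston advances.
Round 2: Kelston vs Ivery — 14–5, Kelston advances.
Round 3: Kelston vs Brixley — 7–12, Brixley advances.
Round 4: Brixley vs Jarrow — 7–12, Jarrow advances.
Round 5: Jarrow vs Granton — 12–7, Jarrow advances.
Jarrow survives the agenda.

Jarrow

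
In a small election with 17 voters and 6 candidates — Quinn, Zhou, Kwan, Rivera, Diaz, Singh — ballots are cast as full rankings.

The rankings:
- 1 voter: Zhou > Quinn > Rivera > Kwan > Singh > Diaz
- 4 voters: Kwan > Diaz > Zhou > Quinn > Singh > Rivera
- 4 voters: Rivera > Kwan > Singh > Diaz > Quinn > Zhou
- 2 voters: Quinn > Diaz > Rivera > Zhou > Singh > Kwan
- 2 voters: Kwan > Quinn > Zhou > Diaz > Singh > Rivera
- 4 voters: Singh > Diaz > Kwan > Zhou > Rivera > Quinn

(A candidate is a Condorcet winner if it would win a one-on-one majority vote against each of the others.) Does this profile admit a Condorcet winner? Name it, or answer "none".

Kwan

Head-to-head results (17 voters):
Quinn vs Zhou: 8 to 9, Zhou.
Quinn vs Kwan: 1+2 = 3 for Quinn, 14 for Kwan — Kwan by 14–3.
Quinn vs Rivera: Quinn is ranked higher on 1+4+2+2 = 9 ballots, Rivera on 8. Quinn wins 9–8.
Quinn vs Diaz: 1+2+2 = 5 for Quinn, 12 for Diaz — Diaz by 12–5.
Quinn vs Singh: Quinn preferred on 1+4+2+2 = 9 ballots; Quinn wins 9–8.
Zhou vs Kwan: Zhou is ranked higher on 1+2 = 3 ballots, Kwan on 14. Kwan wins 14–3.
Zhou vs Rivera: Zhou is ranked higher on 1+4+2+4 = 11 ballots, Rivera on 6. Zhou wins 11–6.
Zhou vs Diaz: Zhou preferred on 1+2 = 3 ballots; Diaz wins 14–3.
Zhou vs Singh: Zhou is ranked higher on 1+4+2+2 = 9 ballots, Singh on 8. Zhou wins 9–8.
Kwan vs Rivera: Kwan preferred on 4+2+4 = 10 ballots; Kwan wins 10–7.
Kwan vs Diaz: 1+4+4+2 = 11 for Kwan, 6 for Diaz — Kwan by 11–6.
Kwan vs Singh: 1+4+4+2 = 11 for Kwan, 6 for Singh — Kwan by 11–6.
Rivera vs Diaz: 1+4 = 5 for Rivera, 12 for Diaz — Diaz by 12–5.
Rivera vs Singh: 7 to 10, Singh.
Diaz vs Singh: Singh wins 9–8.
Kwan wins every pairwise contest, so Kwan is the Condorcet winner.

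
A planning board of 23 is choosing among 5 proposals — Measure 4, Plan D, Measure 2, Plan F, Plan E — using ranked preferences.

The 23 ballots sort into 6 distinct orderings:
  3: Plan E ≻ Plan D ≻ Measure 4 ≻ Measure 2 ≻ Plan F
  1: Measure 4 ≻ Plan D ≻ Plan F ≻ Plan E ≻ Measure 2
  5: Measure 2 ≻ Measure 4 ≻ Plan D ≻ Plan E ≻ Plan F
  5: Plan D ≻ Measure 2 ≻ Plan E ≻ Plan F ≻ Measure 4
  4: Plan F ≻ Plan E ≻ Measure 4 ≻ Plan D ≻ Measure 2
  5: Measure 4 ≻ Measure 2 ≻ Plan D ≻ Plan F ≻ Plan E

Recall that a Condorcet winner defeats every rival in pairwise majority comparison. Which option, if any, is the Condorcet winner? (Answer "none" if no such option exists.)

none

Check each pair by majority over 23 ballots:
Measure 4 vs Plan D: 15 to 8, Measure 4.
Measure 4 vs Measure 2: Measure 4 is ranked higher on 3+1+4+5 = 13 ballots, Measure 2 on 10. Measure 4 wins 13–10.
Measure 4 vs Plan F: Measure 4 preferred on 3+1+5+5 = 14 ballots; Measure 4 wins 14–9.
Measure 4 vs Plan E: Measure 4 is ranked higher on 1+5+5 = 11 ballots, Plan E on 12. Plan E wins 12–11.
Plan D vs Measure 2: 3+1+5+4 = 13 for Plan D, 10 for Measure 2 — Plan D by 13–10.
Plan D vs Plan F: Plan D preferred on 3+1+5+5+5 = 19 ballots; Plan D wins 19–4.
Plan D vs Plan E: Plan D preferred on 1+5+5+5 = 16 ballots; Plan D wins 16–7.
Measure 2 vs Plan F: 18 to 5, Measure 2.
Measure 2 vs Plan E: Measure 2 is ranked higher on 5+5+5 = 15 ballots, Plan E on 8. Measure 2 wins 15–8.
Plan F vs Plan E: Plan F is ranked higher on 1+4+5 = 10 ballots, Plan E on 13. Plan E wins 13–10.
Every option loses at least once (Measure 4 loses to Plan E; Plan D loses to Measure 4; Measure 2 loses to Measure 4; Plan F loses to Measure 4; Plan E loses to Plan D). The majority relation contains the cycle Measure 4 → Plan D → Plan E → Measure 4, so there is no Condorcet winner.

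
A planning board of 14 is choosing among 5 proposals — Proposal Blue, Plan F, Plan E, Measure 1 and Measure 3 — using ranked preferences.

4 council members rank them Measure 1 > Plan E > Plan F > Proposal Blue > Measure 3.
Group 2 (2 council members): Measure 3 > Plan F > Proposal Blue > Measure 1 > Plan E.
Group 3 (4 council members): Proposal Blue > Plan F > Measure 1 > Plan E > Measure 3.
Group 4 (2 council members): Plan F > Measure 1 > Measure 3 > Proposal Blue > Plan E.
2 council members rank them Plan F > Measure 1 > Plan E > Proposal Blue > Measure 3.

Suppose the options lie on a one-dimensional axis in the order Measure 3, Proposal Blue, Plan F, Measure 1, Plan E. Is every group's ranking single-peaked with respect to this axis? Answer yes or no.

no

Axis positions: Measure 3=1, Proposal Blue=2, Plan F=3, Measure 1=4, Plan E=5.
Group 1 (peak Measure 1 at position 4): ranking walks positions 4-5-3-2-1, expanding outward from the peak — single-peaked.
Group 2: ranking walks positions 1-3-2-4-5; Plan F is ranked above Proposal Blue even though Proposal Blue lies between Plan F and the peak Measure 3 on the axis — preferences dip and rise again. Not single-peaked.
Group 3 (peak Proposal Blue at position 2): ranking walks positions 2-3-4-5-1, expanding outward from the peak — single-peaked.
Group 4: ranking walks positions 3-4-1-2-5; Measure 3 is ranked above Proposal Blue even though Proposal Blue lies between Measure 3 and the peak Plan F on the axis — preferences dip and rise again. Not single-peaked.
Group 5 (peak Plan F at position 3): ranking walks positions 3-4-5-2-1, expanding outward from the peak — single-peaked.
Group 2 violates single-peakedness, so the profile is not single-peaked on this axis.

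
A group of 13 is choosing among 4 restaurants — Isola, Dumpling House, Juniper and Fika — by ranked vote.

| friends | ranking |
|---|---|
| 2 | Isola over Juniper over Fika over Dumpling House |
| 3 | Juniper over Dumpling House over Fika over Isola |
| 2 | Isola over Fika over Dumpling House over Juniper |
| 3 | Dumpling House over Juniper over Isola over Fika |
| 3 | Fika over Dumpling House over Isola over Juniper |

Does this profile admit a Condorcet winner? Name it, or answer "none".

Head-to-head results (13 friends):
Isola vs Dumpling House: 4 to 9, Dumpling House.
Isola vs Juniper: 2+2+3 = 7 for Isola, 6 for Juniper — Isola by 7–6.
Isola vs Fika: 2+2+3 = 7 for Isola, 6 for Fika — Isola by 7–6.
Dumpling House vs Juniper: 8 to 5, Dumpling House.
Dumpling House vs Fika: 6 to 7, Fika.
Juniper vs Fika: 8 to 5, Juniper.
Each restaurant drops at least one matchup (Isola loses to Dumpling House; Dumpling House loses to Fika; Juniper loses to Isola; Fika loses to Isola); the cycle Isola > Fika > Dumpling House > Isola rules out a Condorcet winner.

none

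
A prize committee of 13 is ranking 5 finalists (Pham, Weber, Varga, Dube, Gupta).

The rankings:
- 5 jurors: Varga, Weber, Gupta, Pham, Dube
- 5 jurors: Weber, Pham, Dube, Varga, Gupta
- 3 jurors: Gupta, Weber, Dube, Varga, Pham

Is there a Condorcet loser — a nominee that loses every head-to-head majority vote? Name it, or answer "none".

none

Head-to-head results (13 jurors):
Pham–Weber: Weber 13–0.
Pham vs Varga: 5 for Pham, 8 for Varga — Varga by 8–5.
Pham vs Dube: Pham, 10–3.
Pham vs Gupta: 5 to 8, Gupta.
Weber vs Varga: Weber, 8–5.
Weber vs Dube: Weber wins 13–0.
Weber–Gupta: Weber 10–3.
Varga vs Dube: Varga preferred on 5 ballots; Dube wins 8–5.
Varga–Gupta: Varga 10–3.
Dube–Gupta: Gupta 8–5.
Each nominee has at least one pairwise win (Pham beats Dube; Weber beats Pham; Varga beats Pham; Dube beats Varga; Gupta beats Pham) — no Condorcet loser.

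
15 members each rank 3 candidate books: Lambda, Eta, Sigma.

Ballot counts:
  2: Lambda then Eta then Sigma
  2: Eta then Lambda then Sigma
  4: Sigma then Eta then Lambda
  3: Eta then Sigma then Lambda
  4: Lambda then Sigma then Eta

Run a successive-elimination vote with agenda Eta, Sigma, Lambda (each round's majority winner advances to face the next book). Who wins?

Lambda

Round 1: Eta vs Sigma — 7–8, Sigma advances.
Round 2: Sigma vs Lambda — 7–8, Lambda advances.
Lambda survives the agenda.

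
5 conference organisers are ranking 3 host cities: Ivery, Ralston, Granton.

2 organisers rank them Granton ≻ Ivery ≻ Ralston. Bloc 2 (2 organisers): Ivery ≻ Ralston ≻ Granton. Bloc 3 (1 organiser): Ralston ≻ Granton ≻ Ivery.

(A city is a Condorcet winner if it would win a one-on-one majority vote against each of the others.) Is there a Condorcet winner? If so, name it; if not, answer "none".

none

Pairwise majorities:
Ivery vs Ralston: Ivery preferred on 2+2 = 4 ballots; Ivery wins 4–1.
Ivery vs Granton: Granton, 3–2.
Ralston vs Granton: 2+1 = 3 for Ralston, 2 for Granton — Ralston by 3–2.
Each city drops at least one matchup (Ivery loses to Granton; Ralston loses to Ivery; Granton loses to Ralston); the cycle Ivery > Ralston > Granton > Ivery rules out a Condorcet winner.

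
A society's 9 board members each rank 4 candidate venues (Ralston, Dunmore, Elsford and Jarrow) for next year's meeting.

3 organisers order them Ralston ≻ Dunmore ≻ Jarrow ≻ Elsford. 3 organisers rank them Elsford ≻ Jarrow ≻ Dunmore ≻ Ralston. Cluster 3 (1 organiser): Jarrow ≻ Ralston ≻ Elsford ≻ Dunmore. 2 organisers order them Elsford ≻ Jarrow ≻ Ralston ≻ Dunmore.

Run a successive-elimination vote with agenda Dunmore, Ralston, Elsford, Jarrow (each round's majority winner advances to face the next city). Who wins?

Elsford

Round 1: Dunmore vs Ralston — 3–6, Ralston advances.
Round 2: Ralston vs Elsford — 4–5, Elsford advances.
Round 3: Elsford vs Jarrow — 5–4, Elsford advances.
Elsford survives the agenda.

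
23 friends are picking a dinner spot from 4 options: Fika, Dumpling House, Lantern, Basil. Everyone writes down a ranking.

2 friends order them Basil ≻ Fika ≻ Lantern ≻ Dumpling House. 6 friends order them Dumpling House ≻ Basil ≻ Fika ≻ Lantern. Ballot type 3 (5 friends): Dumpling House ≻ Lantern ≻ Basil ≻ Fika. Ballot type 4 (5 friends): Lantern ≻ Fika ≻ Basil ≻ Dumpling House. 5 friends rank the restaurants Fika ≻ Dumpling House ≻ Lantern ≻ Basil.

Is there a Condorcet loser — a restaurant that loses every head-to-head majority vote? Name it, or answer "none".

Pairwise majorities:
Fika–Dumpling House: Fika 12–11.
Fika vs Lantern: 2+6+5 = 13 for Fika, 10 for Lantern — Fika by 13–10.
Fika–Basil: Basil 13–10.
Dumpling House vs Lantern: Dumpling House is ranked higher on 6+5+5 = 16 ballots, Lantern on 7. Dumpling House wins 16–7.
Dumpling House vs Basil: Dumpling House, 16–7.
Lantern vs Basil: Lantern preferred on 5+5+5 = 15 ballots; Lantern wins 15–8.
No restaurant is winless: Fika beats Dumpling House; Dumpling House beats Lantern; Lantern beats Basil; Basil beats Fika. There is no Condorcet loser.

none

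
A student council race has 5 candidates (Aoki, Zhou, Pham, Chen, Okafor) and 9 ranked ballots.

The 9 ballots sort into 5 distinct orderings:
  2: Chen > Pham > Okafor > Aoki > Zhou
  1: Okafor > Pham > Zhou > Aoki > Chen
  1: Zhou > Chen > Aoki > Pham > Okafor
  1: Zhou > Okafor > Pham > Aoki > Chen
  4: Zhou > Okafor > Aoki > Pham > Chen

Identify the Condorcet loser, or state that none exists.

Pairwise majorities:
Aoki vs Zhou: 2 for Aoki, 7 for Zhou — Zhou by 7–2.
Aoki vs Pham: 5 to 4, Aoki.
Aoki vs Chen: Aoki, 6–3.
Aoki vs Okafor: 1 to 8, Okafor.
Zhou vs Pham: Zhou is ranked higher on 1+1+4 = 6 ballots, Pham on 3. Zhou wins 6–3.
Zhou vs Chen: Zhou wins 7–2.
Zhou vs Okafor: Zhou wins 6–3.
Pham vs Chen: Pham wins 6–3.
Pham vs Okafor: Okafor, 6–3.
Chen vs Okafor: Chen preferred on 2+1 = 3 ballots; Okafor wins 6–3.
Chen is beaten in every head-to-head and is the Condorcet loser.

Chen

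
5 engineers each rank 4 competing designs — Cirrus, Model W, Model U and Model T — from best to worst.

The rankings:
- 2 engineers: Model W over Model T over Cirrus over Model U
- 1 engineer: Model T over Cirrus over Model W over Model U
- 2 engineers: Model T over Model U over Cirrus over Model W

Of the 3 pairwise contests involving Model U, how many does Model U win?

0

Model U against each rival (5 engineers):
Model U vs Cirrus: Model U preferred on 2 ballots; Cirrus wins 3–2.
Model U vs Model W: Model U preferred on 2 ballots; Model W wins 3–2.
Model U vs Model T: Model U is ranked higher on 0 ballots, Model T on 5. Model T wins 5–0.
Model U beats no one; loses to Cirrus, Model W, Model T — 0 pairwise wins.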